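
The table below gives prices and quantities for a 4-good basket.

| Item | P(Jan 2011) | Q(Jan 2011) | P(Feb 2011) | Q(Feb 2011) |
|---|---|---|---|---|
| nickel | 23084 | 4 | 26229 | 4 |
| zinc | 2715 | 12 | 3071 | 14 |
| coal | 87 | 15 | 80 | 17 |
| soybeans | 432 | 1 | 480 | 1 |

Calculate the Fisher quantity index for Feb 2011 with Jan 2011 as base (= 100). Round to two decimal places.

104.41

Laspeyres component (base-period weights):
ΣP(Jan 2011)Q(Feb 2011) = 23084×4 + 2715×14 + 87×17 + 432×1 = 92336 + 38010 + 1479 + 432 = 132257
ΣP(Jan 2011)Q(Jan 2011) = 23084×4 + 2715×12 + 87×15 + 432×1 = 92336 + 32580 + 1305 + 432 = 126653
L = 132257 / 126653 × 100 = 104.4247
Paasche component (current-period weights):
ΣP(Feb 2011)Q(Feb 2011) = 26229×4 + 3071×14 + 80×17 + 480×1 = 104916 + 42994 + 1360 + 480 = 149750
ΣP(Feb 2011)Q(Jan 2011) = 26229×4 + 3071×12 + 80×15 + 480×1 = 104916 + 36852 + 1200 + 480 = 143448
P = 149750 / 143448 × 100 = 104.3932
Fisher = √(L × P) = √(104.4247 × 104.3932) = 104.4090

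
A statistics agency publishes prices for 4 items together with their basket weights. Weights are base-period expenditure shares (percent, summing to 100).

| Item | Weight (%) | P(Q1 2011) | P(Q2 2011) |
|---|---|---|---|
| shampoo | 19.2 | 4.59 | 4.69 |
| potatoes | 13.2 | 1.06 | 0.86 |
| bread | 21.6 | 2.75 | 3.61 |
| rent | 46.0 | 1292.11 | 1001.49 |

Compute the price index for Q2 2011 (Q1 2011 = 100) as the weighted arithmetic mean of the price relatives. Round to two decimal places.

94.34

shampoo: 19.2 × (4.69/4.59) = 19.2 × 1.021786 = 19.6183
potatoes: 13.2 × (0.86/1.06) = 13.2 × 0.811321 = 10.7094
bread: 21.6 × (3.61/2.75) = 21.6 × 1.312727 = 28.3549
rent: 46.0 × (1001.49/1292.11) = 46.0 × 0.775081 = 35.6537
Index = Σ wᵢ·(p₁ᵢ/p₀ᵢ) = 19.6183 + 10.7094 + 28.3549 + 35.6537 = 94.3364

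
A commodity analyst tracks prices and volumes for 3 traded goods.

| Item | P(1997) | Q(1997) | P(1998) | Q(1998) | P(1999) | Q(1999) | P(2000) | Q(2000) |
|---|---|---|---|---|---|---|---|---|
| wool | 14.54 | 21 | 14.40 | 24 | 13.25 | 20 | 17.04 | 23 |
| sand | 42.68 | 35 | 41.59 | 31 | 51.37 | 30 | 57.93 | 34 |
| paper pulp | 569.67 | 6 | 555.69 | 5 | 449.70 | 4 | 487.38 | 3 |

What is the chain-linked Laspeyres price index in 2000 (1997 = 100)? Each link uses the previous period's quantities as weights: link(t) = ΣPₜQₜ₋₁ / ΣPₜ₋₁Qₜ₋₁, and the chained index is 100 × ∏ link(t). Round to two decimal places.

Link 1997→1998:
ΣP(1998)Q(1997) = 14.40×21 + 41.59×35 + 555.69×6 = 302.4 + 1455.65 + 3334.14 = 5092.19
ΣP(1997)Q(1997) = 14.54×21 + 42.68×35 + 569.67×6 = 305.34 + 1493.8 + 3418.02 = 5217.16
link = 5092.19/5217.16 = 0.976046
Link 1998→1999:
ΣP(1999)Q(1998) = 13.25×24 + 51.37×31 + 449.70×5 = 318 + 1592.47 + 2248.5 = 4158.97
ΣP(1998)Q(1998) = 14.40×24 + 41.59×31 + 555.69×5 = 345.6 + 1289.29 + 2778.45 = 4413.34
link = 4158.97/4413.34 = 0.942363
Link 1999→2000:
ΣP(2000)Q(1999) = 17.04×20 + 57.93×30 + 487.38×4 = 340.8 + 1737.9 + 1949.52 = 4028.22
ΣP(1999)Q(1999) = 13.25×20 + 51.37×30 + 449.70×4 = 265 + 1541.1 + 1798.8 = 3604.9
link = 4028.22/3604.9 = 1.117429
Chained index = 100 × 0.976046 × 0.942363 × 1.117429 = 102.7800

102.78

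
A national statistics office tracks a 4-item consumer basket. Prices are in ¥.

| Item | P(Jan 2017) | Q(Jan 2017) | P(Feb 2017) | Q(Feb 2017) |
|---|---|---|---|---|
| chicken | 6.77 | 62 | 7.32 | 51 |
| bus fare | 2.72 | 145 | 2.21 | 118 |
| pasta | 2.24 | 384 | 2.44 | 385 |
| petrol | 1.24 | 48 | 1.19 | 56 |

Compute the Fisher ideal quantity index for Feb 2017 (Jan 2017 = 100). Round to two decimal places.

Laspeyres component (base-period weights):
ΣP(Jan 2017)Q(Feb 2017) = 6.77×51 + 2.72×118 + 2.24×385 + 1.24×56 = 345.27 + 320.96 + 862.4 + 69.44 = 1598.07
ΣP(Jan 2017)Q(Jan 2017) = 6.77×62 + 2.72×145 + 2.24×384 + 1.24×48 = 419.74 + 394.4 + 860.16 + 59.52 = 1733.82
L = 1598.07 / 1733.82 × 100 = 92.1705
Paasche component (current-period weights):
ΣP(Feb 2017)Q(Feb 2017) = 7.32×51 + 2.21×118 + 2.44×385 + 1.19×56 = 373.32 + 260.78 + 939.4 + 66.64 = 1640.14
ΣP(Feb 2017)Q(Jan 2017) = 7.32×62 + 2.21×145 + 2.44×384 + 1.19×48 = 453.84 + 320.45 + 936.96 + 57.12 = 1768.37
P = 1640.14 / 1768.37 × 100 = 92.7487
Fisher = √(L × P) = √(92.1705 × 92.7487) = 92.4591

92.46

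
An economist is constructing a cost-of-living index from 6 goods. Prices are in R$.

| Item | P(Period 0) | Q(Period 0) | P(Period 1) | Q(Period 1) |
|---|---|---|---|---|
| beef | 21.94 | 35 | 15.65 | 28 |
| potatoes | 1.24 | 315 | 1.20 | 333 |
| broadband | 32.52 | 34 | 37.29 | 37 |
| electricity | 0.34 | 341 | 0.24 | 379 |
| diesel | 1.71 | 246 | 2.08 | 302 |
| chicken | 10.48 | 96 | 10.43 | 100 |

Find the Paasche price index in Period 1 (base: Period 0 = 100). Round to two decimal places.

101.42

Paasche price index uses current-period quantities as weights.
ΣP(Period 1)·Q(Period 1) = 15.65×28 + 1.20×333 + 37.29×37 + 0.24×379 + 2.08×302 + 10.43×100 = 438.2 + 399.6 + 1379.73 + 90.96 + 628.16 + 1043 = 3979.65
ΣP(Period 0)·Q(Period 1) = 21.94×28 + 1.24×333 + 32.52×37 + 0.34×379 + 1.71×302 + 10.48×100 = 614.32 + 412.92 + 1203.24 + 128.86 + 516.42 + 1048 = 3923.76
Index = 3979.65 / 3923.76 × 100 = 101.4244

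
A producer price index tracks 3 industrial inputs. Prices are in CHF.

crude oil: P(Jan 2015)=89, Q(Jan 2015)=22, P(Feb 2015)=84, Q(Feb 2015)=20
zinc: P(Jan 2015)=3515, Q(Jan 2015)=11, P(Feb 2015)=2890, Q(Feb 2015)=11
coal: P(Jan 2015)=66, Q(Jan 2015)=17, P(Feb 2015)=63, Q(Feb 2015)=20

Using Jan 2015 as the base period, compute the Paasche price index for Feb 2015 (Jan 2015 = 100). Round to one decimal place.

Paasche price index uses current-period quantities as weights.
ΣP(Feb 2015)·Q(Feb 2015) = 84×20 + 2890×11 + 63×20 = 1680 + 31790 + 1260 = 34730
ΣP(Jan 2015)·Q(Feb 2015) = 89×20 + 3515×11 + 66×20 = 1780 + 38665 + 1320 = 41765
Index = 34730 / 41765 × 100 = 83.1558

83.2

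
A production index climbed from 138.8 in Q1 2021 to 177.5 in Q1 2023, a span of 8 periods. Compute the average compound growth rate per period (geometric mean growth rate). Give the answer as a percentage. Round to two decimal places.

3.12%

Growth factor = (177.5/138.8)^(1/8) = (1.278818)^(1/8) = 1.031219
Growth rate = 1.031219 − 1 = 0.031219 = 3.1219%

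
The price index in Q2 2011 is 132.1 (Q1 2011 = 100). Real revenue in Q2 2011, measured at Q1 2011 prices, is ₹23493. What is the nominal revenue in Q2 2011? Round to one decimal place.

31034.3

Nominal = Real × (Index/100) = 23493 × (132.1/100)
        = 23493 × 1.321 = 31034.2530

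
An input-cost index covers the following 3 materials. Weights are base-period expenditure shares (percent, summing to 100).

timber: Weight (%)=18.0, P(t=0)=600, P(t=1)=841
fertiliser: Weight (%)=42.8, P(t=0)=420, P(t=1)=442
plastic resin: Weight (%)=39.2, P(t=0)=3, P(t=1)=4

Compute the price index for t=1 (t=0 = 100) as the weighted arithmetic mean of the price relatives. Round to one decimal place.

122.5

timber: 18.0 × (841/600) = 18.0 × 1.401667 = 25.2300
fertiliser: 42.8 × (442/420) = 42.8 × 1.052381 = 45.0419
plastic resin: 39.2 × (4/3) = 39.2 × 1.333333 = 52.2667
Index = Σ wᵢ·(p₁ᵢ/p₀ᵢ) = 25.2300 + 45.0419 + 52.2667 = 122.5386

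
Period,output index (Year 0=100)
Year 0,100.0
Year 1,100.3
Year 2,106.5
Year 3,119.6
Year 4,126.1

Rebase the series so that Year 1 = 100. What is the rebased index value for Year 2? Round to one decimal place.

Rebased(Year 2) = 106.5 / 100.3 × 100 = 106.1815

106.2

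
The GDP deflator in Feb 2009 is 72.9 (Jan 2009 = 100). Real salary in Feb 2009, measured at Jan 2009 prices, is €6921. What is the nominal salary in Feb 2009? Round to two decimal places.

Nominal = Real × (Index/100) = 6921 × (72.9/100)
        = 6921 × 0.729 = 5045.4090

5045.41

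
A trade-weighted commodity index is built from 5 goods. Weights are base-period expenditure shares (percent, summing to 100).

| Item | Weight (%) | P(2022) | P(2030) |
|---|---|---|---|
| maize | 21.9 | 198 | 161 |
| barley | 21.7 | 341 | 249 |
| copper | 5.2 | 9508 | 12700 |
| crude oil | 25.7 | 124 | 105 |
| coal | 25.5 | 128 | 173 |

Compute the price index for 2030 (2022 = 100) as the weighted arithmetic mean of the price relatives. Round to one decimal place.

maize: 21.9 × (161/198) = 21.9 × 0.813131 = 17.8076
barley: 21.7 × (249/341) = 21.7 × 0.730205 = 15.8455
copper: 5.2 × (12700/9508) = 5.2 × 1.335717 = 6.9457
crude oil: 25.7 × (105/124) = 25.7 × 0.846774 = 21.7621
coal: 25.5 × (173/128) = 25.5 × 1.351562 = 34.4648
Index = Σ wᵢ·(p₁ᵢ/p₀ᵢ) = 17.8076 + 15.8455 + 6.9457 + 21.7621 + 34.4648 = 96.8257

96.8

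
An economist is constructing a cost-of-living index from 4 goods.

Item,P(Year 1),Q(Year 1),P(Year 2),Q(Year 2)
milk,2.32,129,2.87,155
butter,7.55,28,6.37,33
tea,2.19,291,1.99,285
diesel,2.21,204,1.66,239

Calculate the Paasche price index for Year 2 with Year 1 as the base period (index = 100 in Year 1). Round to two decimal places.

91.93

Paasche price index uses current-period quantities as weights.
ΣP(Year 2)·Q(Year 2) = 2.87×155 + 6.37×33 + 1.99×285 + 1.66×239 = 444.85 + 210.21 + 567.15 + 396.74 = 1618.95
ΣP(Year 1)·Q(Year 2) = 2.32×155 + 7.55×33 + 2.19×285 + 2.21×239 = 359.6 + 249.15 + 624.15 + 528.19 = 1761.09
Index = 1618.95 / 1761.09 × 100 = 91.9289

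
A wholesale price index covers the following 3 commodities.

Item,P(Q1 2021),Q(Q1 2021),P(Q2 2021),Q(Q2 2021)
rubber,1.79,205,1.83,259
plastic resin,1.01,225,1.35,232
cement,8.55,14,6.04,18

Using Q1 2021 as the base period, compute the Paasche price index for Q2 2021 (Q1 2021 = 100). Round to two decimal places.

105.17

Paasche price index uses current-period quantities as weights.
ΣP(Q2 2021)·Q(Q2 2021) = 1.83×259 + 1.35×232 + 6.04×18 = 473.97 + 313.2 + 108.72 = 895.89
ΣP(Q1 2021)·Q(Q2 2021) = 1.79×259 + 1.01×232 + 8.55×18 = 463.61 + 234.32 + 153.9 = 851.83
Index = 895.89 / 851.83 × 100 = 105.1724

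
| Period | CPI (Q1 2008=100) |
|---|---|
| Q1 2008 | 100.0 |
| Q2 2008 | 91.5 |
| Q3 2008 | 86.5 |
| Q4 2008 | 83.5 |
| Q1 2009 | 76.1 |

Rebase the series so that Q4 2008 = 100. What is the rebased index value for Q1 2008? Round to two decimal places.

119.76

Rebased(Q1 2008) = 100.0 / 83.5 × 100 = 119.7605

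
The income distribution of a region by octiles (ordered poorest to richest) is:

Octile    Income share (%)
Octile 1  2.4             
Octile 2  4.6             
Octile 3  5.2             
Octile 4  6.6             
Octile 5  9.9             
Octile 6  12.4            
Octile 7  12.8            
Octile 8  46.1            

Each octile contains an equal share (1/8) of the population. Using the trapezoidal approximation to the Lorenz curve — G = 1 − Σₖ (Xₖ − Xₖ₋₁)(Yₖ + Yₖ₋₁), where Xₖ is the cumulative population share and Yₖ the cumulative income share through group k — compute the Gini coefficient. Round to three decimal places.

Cumulative income shares Yₖ: 0.0240, 0.0700, 0.1220, 0.1880, 0.2870, 0.4110, 0.5390, 1.0000
Σ (Xₖ−Xₖ₋₁)(Yₖ+Yₖ₋₁) = (1/8)(0.0240+0.0000) + (1/8)(0.0700+0.0240) + (1/8)(0.1220+0.0700) + (1/8)(0.1880+0.1220) + (1/8)(0.2870+0.1880) + (1/8)(0.4110+0.2870) + (1/8)(0.5390+0.4110) + (1/8)(1.0000+0.5390)
  = 0.0030 + 0.0118 + 0.0240 + 0.0387 + 0.0594 + 0.0873 + 0.1188 + 0.1924 = 0.5353
G = 1 − 0.5353 = 0.4647

0.465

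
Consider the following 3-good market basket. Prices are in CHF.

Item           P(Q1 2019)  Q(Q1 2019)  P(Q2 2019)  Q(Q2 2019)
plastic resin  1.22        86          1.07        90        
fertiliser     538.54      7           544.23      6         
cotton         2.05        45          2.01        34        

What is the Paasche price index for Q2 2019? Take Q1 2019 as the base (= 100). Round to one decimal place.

100.6

Paasche price index uses current-period quantities as weights.
ΣP(Q2 2019)·Q(Q2 2019) = 1.07×90 + 544.23×6 + 2.01×34 = 96.3 + 3265.38 + 68.34 = 3430.02
ΣP(Q1 2019)·Q(Q2 2019) = 1.22×90 + 538.54×6 + 2.05×34 = 109.8 + 3231.24 + 69.7 = 3410.74
Index = 3430.02 / 3410.74 × 100 = 100.5653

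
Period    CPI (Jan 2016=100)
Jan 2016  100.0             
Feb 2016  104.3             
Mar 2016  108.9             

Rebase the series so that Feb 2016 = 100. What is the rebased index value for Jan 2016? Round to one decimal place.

95.9

Rebased(Jan 2016) = 100.0 / 104.3 × 100 = 95.8773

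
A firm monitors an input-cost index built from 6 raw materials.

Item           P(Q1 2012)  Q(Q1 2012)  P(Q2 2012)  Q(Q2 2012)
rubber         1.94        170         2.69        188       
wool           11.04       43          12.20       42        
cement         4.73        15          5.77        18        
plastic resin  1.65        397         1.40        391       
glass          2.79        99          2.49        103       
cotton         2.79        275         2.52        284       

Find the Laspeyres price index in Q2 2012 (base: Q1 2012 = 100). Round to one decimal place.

Laspeyres price index uses base-period quantities as weights.
ΣP(Q2 2012)·Q(Q1 2012) = 2.69×170 + 12.20×43 + 5.77×15 + 1.40×397 + 2.49×99 + 2.52×275 = 457.3 + 524.6 + 86.55 + 555.8 + 246.51 + 693 = 2563.76
ΣP(Q1 2012)·Q(Q1 2012) = 1.94×170 + 11.04×43 + 4.73×15 + 1.65×397 + 2.79×99 + 2.79×275 = 329.8 + 474.72 + 70.95 + 655.05 + 276.21 + 767.25 = 2573.98
Index = 2563.76 / 2573.98 × 100 = 99.6029

99.6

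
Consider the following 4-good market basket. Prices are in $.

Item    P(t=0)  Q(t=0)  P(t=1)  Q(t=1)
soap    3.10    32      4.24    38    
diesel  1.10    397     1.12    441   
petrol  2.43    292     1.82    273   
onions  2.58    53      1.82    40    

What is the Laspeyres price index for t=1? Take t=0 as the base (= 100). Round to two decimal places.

Laspeyres price index uses base-period quantities as weights.
ΣP(t=1)·Q(t=0) = 4.24×32 + 1.12×397 + 1.82×292 + 1.82×53 = 135.68 + 444.64 + 531.44 + 96.46 = 1208.22
ΣP(t=0)·Q(t=0) = 3.10×32 + 1.10×397 + 2.43×292 + 2.58×53 = 99.2 + 436.7 + 709.56 + 136.74 = 1382.2
Index = 1208.22 / 1382.2 × 100 = 87.4128

87.41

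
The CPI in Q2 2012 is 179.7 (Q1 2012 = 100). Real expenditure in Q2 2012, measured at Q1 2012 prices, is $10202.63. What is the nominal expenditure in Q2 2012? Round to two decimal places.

Nominal = Real × (Index/100) = 10202.63 × (179.7/100)
        = 10202.63 × 1.797 = 18334.1261

18334.13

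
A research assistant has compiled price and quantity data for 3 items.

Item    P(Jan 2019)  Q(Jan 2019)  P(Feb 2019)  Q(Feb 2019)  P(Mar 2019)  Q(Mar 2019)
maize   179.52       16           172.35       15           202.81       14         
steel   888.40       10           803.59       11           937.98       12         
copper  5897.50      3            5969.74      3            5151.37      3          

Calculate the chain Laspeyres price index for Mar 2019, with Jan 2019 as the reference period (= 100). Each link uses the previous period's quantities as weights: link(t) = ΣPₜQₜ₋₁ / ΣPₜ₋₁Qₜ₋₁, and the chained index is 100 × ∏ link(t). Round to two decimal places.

95.74

Link Jan 2019→Feb 2019:
ΣP(Feb 2019)Q(Jan 2019) = 172.35×16 + 803.59×10 + 5969.74×3 = 2757.6 + 8035.9 + 17909.22 = 28702.72
ΣP(Jan 2019)Q(Jan 2019) = 179.52×16 + 888.40×10 + 5897.50×3 = 2872.32 + 8884 + 17692.5 = 29448.82
link = 28702.72/29448.82 = 0.974665
Link Feb 2019→Mar 2019:
ΣP(Mar 2019)Q(Feb 2019) = 202.81×15 + 937.98×11 + 5151.37×3 = 3042.15 + 10317.78 + 15454.11 = 28814.04
ΣP(Feb 2019)Q(Feb 2019) = 172.35×15 + 803.59×11 + 5969.74×3 = 2585.25 + 8839.49 + 17909.22 = 29333.96
link = 28814.04/29333.96 = 0.982276
Chained index = 100 × 0.974665 × 0.982276 = 95.7389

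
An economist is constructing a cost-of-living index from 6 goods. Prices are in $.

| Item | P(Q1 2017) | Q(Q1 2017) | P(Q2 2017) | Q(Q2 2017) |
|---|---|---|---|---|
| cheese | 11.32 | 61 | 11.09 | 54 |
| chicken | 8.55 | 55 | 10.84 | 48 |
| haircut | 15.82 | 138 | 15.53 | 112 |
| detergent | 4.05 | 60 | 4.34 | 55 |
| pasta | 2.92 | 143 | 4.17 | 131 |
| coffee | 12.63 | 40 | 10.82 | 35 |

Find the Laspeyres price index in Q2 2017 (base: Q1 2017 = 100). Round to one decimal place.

Laspeyres price index uses base-period quantities as weights.
ΣP(Q2 2017)·Q(Q1 2017) = 11.09×61 + 10.84×55 + 15.53×138 + 4.34×60 + 4.17×143 + 10.82×40 = 676.49 + 596.2 + 2143.14 + 260.4 + 596.31 + 432.8 = 4705.34
ΣP(Q1 2017)·Q(Q1 2017) = 11.32×61 + 8.55×55 + 15.82×138 + 4.05×60 + 2.92×143 + 12.63×40 = 690.52 + 470.25 + 2183.16 + 243 + 417.56 + 505.2 = 4509.69
Index = 4705.34 / 4509.69 × 100 = 104.3384

104.3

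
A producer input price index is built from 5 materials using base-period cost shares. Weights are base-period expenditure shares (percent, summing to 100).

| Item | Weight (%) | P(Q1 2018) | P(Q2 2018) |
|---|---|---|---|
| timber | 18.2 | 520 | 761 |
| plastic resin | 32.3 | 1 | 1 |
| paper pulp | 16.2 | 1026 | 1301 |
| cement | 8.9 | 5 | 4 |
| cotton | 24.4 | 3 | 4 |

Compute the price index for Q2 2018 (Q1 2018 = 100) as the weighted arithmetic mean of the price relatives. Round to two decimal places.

119.13

timber: 18.2 × (761/520) = 18.2 × 1.463462 = 26.6350
plastic resin: 32.3 × (1/1) = 32.3 × 1.000000 = 32.3000
paper pulp: 16.2 × (1301/1026) = 16.2 × 1.268031 = 20.5421
cement: 8.9 × (4/5) = 8.9 × 0.800000 = 7.1200
cotton: 24.4 × (4/3) = 24.4 × 1.333333 = 32.5333
Index = Σ wᵢ·(p₁ᵢ/p₀ᵢ) = 26.6350 + 32.3000 + 20.5421 + 7.1200 + 32.5333 = 119.1304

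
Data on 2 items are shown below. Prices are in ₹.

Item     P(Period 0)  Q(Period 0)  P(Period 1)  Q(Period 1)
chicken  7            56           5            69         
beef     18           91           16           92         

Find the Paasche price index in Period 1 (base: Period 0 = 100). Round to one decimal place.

84.9

Paasche price index uses current-period quantities as weights.
ΣP(Period 1)·Q(Period 1) = 5×69 + 16×92 = 345 + 1472 = 1817
ΣP(Period 0)·Q(Period 1) = 7×69 + 18×92 = 483 + 1656 = 2139
Index = 1817 / 2139 × 100 = 84.9462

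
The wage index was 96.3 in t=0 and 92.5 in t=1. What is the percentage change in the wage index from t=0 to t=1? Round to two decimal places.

Change = (92.5 − 96.3) / 96.3 × 100
       = -3.8 / 96.3 × 100 = -3.9460%

-3.95%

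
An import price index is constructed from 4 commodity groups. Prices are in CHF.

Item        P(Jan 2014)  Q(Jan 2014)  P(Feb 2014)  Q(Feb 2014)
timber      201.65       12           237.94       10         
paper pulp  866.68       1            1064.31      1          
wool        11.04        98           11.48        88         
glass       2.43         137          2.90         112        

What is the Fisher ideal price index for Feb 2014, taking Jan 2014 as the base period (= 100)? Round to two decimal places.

115.77

Laspeyres component (base-period weights):
ΣP(Feb 2014)Q(Jan 2014) = 237.94×12 + 1064.31×1 + 11.48×98 + 2.90×137 = 2855.28 + 1064.31 + 1125.04 + 397.3 = 5441.93
ΣP(Jan 2014)Q(Jan 2014) = 201.65×12 + 866.68×1 + 11.04×98 + 2.43×137 = 2419.8 + 866.68 + 1081.92 + 332.91 = 4701.31
L = 5441.93 / 4701.31 × 100 = 115.7535
Paasche component (current-period weights):
ΣP(Feb 2014)Q(Feb 2014) = 237.94×10 + 1064.31×1 + 11.48×88 + 2.90×112 = 2379.4 + 1064.31 + 1010.24 + 324.8 = 4778.75
ΣP(Jan 2014)Q(Feb 2014) = 201.65×10 + 866.68×1 + 11.04×88 + 2.43×112 = 2016.5 + 866.68 + 971.52 + 272.16 = 4126.86
P = 4778.75 / 4126.86 × 100 = 115.7963
Fisher = √(L × P) = √(115.7535 × 115.7963) = 115.7749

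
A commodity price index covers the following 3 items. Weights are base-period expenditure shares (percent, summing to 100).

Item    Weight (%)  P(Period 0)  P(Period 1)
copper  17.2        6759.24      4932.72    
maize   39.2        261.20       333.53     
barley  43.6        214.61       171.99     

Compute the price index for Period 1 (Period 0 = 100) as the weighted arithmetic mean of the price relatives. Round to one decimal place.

97.5

copper: 17.2 × (4932.72/6759.24) = 17.2 × 0.729774 = 12.5521
maize: 39.2 × (333.53/261.20) = 39.2 × 1.276914 = 50.0550
barley: 43.6 × (171.99/214.61) = 43.6 × 0.801407 = 34.9414
Index = Σ wᵢ·(p₁ᵢ/p₀ᵢ) = 12.5521 + 50.0550 + 34.9414 = 97.5485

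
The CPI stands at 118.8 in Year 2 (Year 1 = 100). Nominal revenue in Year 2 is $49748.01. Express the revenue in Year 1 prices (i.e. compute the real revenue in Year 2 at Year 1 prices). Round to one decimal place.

41875.4

Real = Nominal ÷ (Index/100) = 49748.01 ÷ (118.8/100)
     = 49748.01 ÷ 1.188 = 41875.4293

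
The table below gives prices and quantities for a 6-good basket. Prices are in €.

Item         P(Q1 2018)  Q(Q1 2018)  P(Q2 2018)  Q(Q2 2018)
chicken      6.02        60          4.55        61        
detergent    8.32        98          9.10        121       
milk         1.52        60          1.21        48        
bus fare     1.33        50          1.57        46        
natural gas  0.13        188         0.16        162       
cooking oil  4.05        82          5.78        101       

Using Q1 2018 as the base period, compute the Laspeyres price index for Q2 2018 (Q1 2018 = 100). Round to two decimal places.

107.64

Laspeyres price index uses base-period quantities as weights.
ΣP(Q2 2018)·Q(Q1 2018) = 4.55×60 + 9.10×98 + 1.21×60 + 1.57×50 + 0.16×188 + 5.78×82 = 273 + 891.8 + 72.6 + 78.5 + 30.08 + 473.96 = 1819.94
ΣP(Q1 2018)·Q(Q1 2018) = 6.02×60 + 8.32×98 + 1.52×60 + 1.33×50 + 0.13×188 + 4.05×82 = 361.2 + 815.36 + 91.2 + 66.5 + 24.44 + 332.1 = 1690.8
Index = 1819.94 / 1690.8 × 100 = 107.6378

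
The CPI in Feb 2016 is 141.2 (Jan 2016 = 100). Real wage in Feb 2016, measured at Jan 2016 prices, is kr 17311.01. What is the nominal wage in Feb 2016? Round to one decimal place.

Nominal = Real × (Index/100) = 17311.01 × (141.2/100)
        = 17311.01 × 1.412 = 24443.1461

24443.1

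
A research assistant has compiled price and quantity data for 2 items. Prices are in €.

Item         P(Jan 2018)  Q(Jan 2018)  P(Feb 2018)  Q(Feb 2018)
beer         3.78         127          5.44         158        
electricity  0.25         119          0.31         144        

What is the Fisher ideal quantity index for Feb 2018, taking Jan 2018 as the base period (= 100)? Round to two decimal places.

124.22

Laspeyres component (base-period weights):
ΣP(Jan 2018)Q(Feb 2018) = 3.78×158 + 0.25×144 = 597.24 + 36 = 633.24
ΣP(Jan 2018)Q(Jan 2018) = 3.78×127 + 0.25×119 = 480.06 + 29.75 = 509.81
L = 633.24 / 509.81 × 100 = 124.2110
Paasche component (current-period weights):
ΣP(Feb 2018)Q(Feb 2018) = 5.44×158 + 0.31×144 = 859.52 + 44.64 = 904.16
ΣP(Feb 2018)Q(Jan 2018) = 5.44×127 + 0.31×119 = 690.88 + 36.89 = 727.77
P = 904.16 / 727.77 × 100 = 124.2371
Fisher = √(L × P) = √(124.2110 × 124.2371) = 124.2240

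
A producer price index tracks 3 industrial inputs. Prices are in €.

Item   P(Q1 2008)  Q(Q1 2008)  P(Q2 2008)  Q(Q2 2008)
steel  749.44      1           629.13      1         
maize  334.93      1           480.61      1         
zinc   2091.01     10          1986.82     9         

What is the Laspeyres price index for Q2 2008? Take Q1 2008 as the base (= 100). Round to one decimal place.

95.4

Laspeyres price index uses base-period quantities as weights.
ΣP(Q2 2008)·Q(Q1 2008) = 629.13×1 + 480.61×1 + 1986.82×10 = 629.13 + 480.61 + 19868.2 = 20977.94
ΣP(Q1 2008)·Q(Q1 2008) = 749.44×1 + 334.93×1 + 2091.01×10 = 749.44 + 334.93 + 20910.1 = 21994.47
Index = 20977.94 / 21994.47 × 100 = 95.3782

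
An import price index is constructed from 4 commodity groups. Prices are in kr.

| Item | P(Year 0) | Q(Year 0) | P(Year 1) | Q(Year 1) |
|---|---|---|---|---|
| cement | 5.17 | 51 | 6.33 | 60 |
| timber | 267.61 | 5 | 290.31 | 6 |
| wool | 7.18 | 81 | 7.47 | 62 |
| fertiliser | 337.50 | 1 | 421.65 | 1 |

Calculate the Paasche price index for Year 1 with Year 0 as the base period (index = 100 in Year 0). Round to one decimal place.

Paasche price index uses current-period quantities as weights.
ΣP(Year 1)·Q(Year 1) = 6.33×60 + 290.31×6 + 7.47×62 + 421.65×1 = 379.8 + 1741.86 + 463.14 + 421.65 = 3006.45
ΣP(Year 0)·Q(Year 1) = 5.17×60 + 267.61×6 + 7.18×62 + 337.50×1 = 310.2 + 1605.66 + 445.16 + 337.5 = 2698.52
Index = 3006.45 / 2698.52 × 100 = 111.4111

111.4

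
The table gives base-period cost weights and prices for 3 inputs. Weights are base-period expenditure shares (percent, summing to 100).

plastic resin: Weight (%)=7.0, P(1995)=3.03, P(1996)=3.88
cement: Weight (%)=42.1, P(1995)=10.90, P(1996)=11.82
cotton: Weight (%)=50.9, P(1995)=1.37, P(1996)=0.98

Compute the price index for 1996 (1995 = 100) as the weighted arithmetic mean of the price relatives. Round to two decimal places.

plastic resin: 7.0 × (3.88/3.03) = 7.0 × 1.280528 = 8.9637
cement: 42.1 × (11.82/10.90) = 42.1 × 1.084404 = 45.6534
cotton: 50.9 × (0.98/1.37) = 50.9 × 0.715328 = 36.4102
Index = Σ wᵢ·(p₁ᵢ/p₀ᵢ) = 8.9637 + 45.6534 + 36.4102 = 91.0273

91.03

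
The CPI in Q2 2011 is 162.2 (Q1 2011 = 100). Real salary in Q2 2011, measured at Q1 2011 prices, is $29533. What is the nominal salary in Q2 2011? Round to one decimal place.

Nominal = Real × (Index/100) = 29533 × (162.2/100)
        = 29533 × 1.622 = 47902.5260

47902.5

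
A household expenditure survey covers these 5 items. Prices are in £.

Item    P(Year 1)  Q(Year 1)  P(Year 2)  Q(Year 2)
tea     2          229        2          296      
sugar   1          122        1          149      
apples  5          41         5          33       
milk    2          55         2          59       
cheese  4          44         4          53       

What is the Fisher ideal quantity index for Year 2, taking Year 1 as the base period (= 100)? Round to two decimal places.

115.41

Laspeyres component (base-period weights):
ΣP(Year 1)Q(Year 2) = 2×296 + 1×149 + 5×33 + 2×59 + 4×53 = 592 + 149 + 165 + 118 + 212 = 1236
ΣP(Year 1)Q(Year 1) = 2×229 + 1×122 + 5×41 + 2×55 + 4×44 = 458 + 122 + 205 + 110 + 176 = 1071
L = 1236 / 1071 × 100 = 115.4062
Paasche component (current-period weights):
ΣP(Year 2)Q(Year 2) = 2×296 + 1×149 + 5×33 + 2×59 + 4×53 = 592 + 149 + 165 + 118 + 212 = 1236
ΣP(Year 2)Q(Year 1) = 2×229 + 1×122 + 5×41 + 2×55 + 4×44 = 458 + 122 + 205 + 110 + 176 = 1071
P = 1236 / 1071 × 100 = 115.4062
Fisher = √(L × P) = √(115.4062 × 115.4062) = 115.4062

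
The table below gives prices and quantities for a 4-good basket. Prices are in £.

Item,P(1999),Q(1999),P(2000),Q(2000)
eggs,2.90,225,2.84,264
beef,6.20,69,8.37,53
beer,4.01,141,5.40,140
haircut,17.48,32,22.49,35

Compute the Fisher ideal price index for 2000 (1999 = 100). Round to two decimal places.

121.51

Laspeyres component (base-period weights):
ΣP(2000)Q(1999) = 2.84×225 + 8.37×69 + 5.40×141 + 22.49×32 = 639 + 577.53 + 761.4 + 719.68 = 2697.61
ΣP(1999)Q(1999) = 2.90×225 + 6.20×69 + 4.01×141 + 17.48×32 = 652.5 + 427.8 + 565.41 + 559.36 = 2205.07
L = 2697.61 / 2205.07 × 100 = 122.3367
Paasche component (current-period weights):
ΣP(2000)Q(2000) = 2.84×264 + 8.37×53 + 5.40×140 + 22.49×35 = 749.76 + 443.61 + 756 + 787.15 = 2736.52
ΣP(1999)Q(2000) = 2.90×264 + 6.20×53 + 4.01×140 + 17.48×35 = 765.6 + 328.6 + 561.4 + 611.8 = 2267.4
P = 2736.52 / 2267.4 × 100 = 120.6898
Fisher = √(L × P) = √(122.3367 × 120.6898) = 121.5105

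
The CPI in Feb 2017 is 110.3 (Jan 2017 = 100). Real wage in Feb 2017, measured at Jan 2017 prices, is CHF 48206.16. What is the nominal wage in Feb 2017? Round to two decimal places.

53171.39

Nominal = Real × (Index/100) = 48206.16 × (110.3/100)
        = 48206.16 × 1.103 = 53171.3945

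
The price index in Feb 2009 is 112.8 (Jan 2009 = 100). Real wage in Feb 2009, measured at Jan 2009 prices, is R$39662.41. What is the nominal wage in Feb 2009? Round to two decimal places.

44739.20

Nominal = Real × (Index/100) = 39662.41 × (112.8/100)
        = 39662.41 × 1.128 = 44739.1985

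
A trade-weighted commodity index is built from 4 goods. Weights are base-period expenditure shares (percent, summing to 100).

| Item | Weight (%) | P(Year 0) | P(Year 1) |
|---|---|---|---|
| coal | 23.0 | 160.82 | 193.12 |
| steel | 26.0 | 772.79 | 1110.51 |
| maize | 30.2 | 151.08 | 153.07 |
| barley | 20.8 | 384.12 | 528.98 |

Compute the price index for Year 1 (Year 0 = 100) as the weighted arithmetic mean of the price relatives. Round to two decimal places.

coal: 23.0 × (193.12/160.82) = 23.0 × 1.200846 = 27.6195
steel: 26.0 × (1110.51/772.79) = 26.0 × 1.437014 = 37.3624
maize: 30.2 × (153.07/151.08) = 30.2 × 1.013172 = 30.5978
barley: 20.8 × (528.98/384.12) = 20.8 × 1.377122 = 28.6441
Index = Σ wᵢ·(p₁ᵢ/p₀ᵢ) = 27.6195 + 37.3624 + 30.5978 + 28.6441 = 124.2237

124.22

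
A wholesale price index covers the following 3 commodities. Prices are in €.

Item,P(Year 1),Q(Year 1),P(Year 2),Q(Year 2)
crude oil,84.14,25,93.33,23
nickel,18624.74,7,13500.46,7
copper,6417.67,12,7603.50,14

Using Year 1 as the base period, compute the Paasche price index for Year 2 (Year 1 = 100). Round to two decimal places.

91.42

Paasche price index uses current-period quantities as weights.
ΣP(Year 2)·Q(Year 2) = 93.33×23 + 13500.46×7 + 7603.50×14 = 2146.59 + 94503.22 + 106449 = 203098.81
ΣP(Year 1)·Q(Year 2) = 84.14×23 + 18624.74×7 + 6417.67×14 = 1935.22 + 130373.18 + 89847.38 = 222155.78
Index = 203098.81 / 222155.78 × 100 = 91.4218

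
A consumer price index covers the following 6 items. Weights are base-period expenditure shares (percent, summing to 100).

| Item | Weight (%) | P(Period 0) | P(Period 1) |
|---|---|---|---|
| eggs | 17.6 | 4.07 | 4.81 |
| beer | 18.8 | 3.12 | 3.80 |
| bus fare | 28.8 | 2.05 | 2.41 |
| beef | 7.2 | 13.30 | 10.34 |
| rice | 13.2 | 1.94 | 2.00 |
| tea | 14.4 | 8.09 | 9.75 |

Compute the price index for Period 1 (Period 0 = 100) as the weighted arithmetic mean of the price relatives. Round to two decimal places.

114.12

eggs: 17.6 × (4.81/4.07) = 17.6 × 1.181818 = 20.8000
beer: 18.8 × (3.80/3.12) = 18.8 × 1.217949 = 22.8974
bus fare: 28.8 × (2.41/2.05) = 28.8 × 1.175610 = 33.8576
beef: 7.2 × (10.34/13.30) = 7.2 × 0.777444 = 5.5976
rice: 13.2 × (2.00/1.94) = 13.2 × 1.030928 = 13.6082
tea: 14.4 × (9.75/8.09) = 14.4 × 1.205192 = 17.3548
Index = Σ wᵢ·(p₁ᵢ/p₀ᵢ) = 20.8000 + 22.8974 + 33.8576 + 5.5976 + 13.6082 + 17.3548 = 114.1156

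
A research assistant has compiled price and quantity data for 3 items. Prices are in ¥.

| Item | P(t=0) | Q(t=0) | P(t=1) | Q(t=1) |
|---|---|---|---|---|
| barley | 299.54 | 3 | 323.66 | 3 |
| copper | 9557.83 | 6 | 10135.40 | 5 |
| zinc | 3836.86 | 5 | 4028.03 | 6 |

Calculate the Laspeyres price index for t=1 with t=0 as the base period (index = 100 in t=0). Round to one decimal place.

105.8

Laspeyres price index uses base-period quantities as weights.
ΣP(t=1)·Q(t=0) = 323.66×3 + 10135.40×6 + 4028.03×5 = 970.98 + 60812.4 + 20140.15 = 81923.53
ΣP(t=0)·Q(t=0) = 299.54×3 + 9557.83×6 + 3836.86×5 = 898.62 + 57346.98 + 19184.3 = 77429.9
Index = 81923.53 / 77429.9 × 100 = 105.8035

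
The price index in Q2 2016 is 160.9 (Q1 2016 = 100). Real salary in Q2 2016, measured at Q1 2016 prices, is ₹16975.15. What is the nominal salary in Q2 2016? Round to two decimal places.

27313.02

Nominal = Real × (Index/100) = 16975.15 × (160.9/100)
        = 16975.15 × 1.609 = 27313.0164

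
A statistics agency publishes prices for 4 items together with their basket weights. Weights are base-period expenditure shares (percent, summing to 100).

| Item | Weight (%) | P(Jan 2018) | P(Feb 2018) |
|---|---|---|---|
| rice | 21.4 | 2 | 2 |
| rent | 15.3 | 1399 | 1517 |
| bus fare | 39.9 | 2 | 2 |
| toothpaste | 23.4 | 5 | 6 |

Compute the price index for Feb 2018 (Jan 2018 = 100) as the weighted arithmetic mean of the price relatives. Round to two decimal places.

105.97

rice: 21.4 × (2/2) = 21.4 × 1.000000 = 21.4000
rent: 15.3 × (1517/1399) = 15.3 × 1.084346 = 16.5905
bus fare: 39.9 × (2/2) = 39.9 × 1.000000 = 39.9000
toothpaste: 23.4 × (6/5) = 23.4 × 1.200000 = 28.0800
Index = Σ wᵢ·(p₁ᵢ/p₀ᵢ) = 21.4000 + 16.5905 + 39.9000 + 28.0800 = 105.9705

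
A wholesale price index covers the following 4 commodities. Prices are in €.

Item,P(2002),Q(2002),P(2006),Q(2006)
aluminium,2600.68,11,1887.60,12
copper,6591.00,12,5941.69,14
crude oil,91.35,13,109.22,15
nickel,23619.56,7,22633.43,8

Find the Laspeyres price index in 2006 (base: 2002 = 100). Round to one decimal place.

Laspeyres price index uses base-period quantities as weights.
ΣP(2006)·Q(2002) = 1887.60×11 + 5941.69×12 + 109.22×13 + 22633.43×7 = 20763.6 + 71300.28 + 1419.86 + 158434.01 = 251917.75
ΣP(2002)·Q(2002) = 2600.68×11 + 6591.00×12 + 91.35×13 + 23619.56×7 = 28607.48 + 79092 + 1187.55 + 165336.92 = 274223.95
Index = 251917.75 / 274223.95 × 100 = 91.8657

91.9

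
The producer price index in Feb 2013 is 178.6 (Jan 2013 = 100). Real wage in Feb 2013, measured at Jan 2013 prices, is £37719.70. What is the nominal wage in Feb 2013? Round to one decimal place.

Nominal = Real × (Index/100) = 37719.70 × (178.6/100)
        = 37719.70 × 1.786 = 67367.3842

67367.4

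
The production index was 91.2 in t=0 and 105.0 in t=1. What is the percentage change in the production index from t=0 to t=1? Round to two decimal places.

15.13%

Change = (105.0 − 91.2) / 91.2 × 100
       = 13.8 / 91.2 × 100 = 15.1316%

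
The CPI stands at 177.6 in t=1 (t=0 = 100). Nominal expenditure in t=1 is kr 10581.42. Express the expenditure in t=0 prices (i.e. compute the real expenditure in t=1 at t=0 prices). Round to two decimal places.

Real = Nominal ÷ (Index/100) = 10581.42 ÷ (177.6/100)
     = 10581.42 ÷ 1.776 = 5958.0068

5958.01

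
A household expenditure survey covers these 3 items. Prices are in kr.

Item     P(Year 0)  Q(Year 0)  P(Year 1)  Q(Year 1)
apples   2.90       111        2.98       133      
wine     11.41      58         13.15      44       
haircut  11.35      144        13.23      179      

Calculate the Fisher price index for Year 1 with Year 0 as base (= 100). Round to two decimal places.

Laspeyres component (base-period weights):
ΣP(Year 1)Q(Year 0) = 2.98×111 + 13.15×58 + 13.23×144 = 330.78 + 762.7 + 1905.12 = 2998.6
ΣP(Year 0)Q(Year 0) = 2.90×111 + 11.41×58 + 11.35×144 = 321.9 + 661.78 + 1634.4 = 2618.08
L = 2998.6 / 2618.08 × 100 = 114.5343
Paasche component (current-period weights):
ΣP(Year 1)Q(Year 1) = 2.98×133 + 13.15×44 + 13.23×179 = 396.34 + 578.6 + 2368.17 = 3343.11
ΣP(Year 0)Q(Year 1) = 2.90×133 + 11.41×44 + 11.35×179 = 385.7 + 502.04 + 2031.65 = 2919.39
P = 3343.11 / 2919.39 × 100 = 114.5140
Fisher = √(L × P) = √(114.5343 × 114.5140) = 114.5242

114.52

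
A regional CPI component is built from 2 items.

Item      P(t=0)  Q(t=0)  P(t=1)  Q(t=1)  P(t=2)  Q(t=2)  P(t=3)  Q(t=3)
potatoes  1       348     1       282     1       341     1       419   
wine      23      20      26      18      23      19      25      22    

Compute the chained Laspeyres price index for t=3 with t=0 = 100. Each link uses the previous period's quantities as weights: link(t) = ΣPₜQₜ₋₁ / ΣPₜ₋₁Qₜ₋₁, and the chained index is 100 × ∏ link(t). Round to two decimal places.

Link t=0→t=1:
ΣP(t=1)Q(t=0) = 1×348 + 26×20 = 348 + 520 = 868
ΣP(t=0)Q(t=0) = 1×348 + 23×20 = 348 + 460 = 808
link = 868/808 = 1.074257
Link t=1→t=2:
ΣP(t=2)Q(t=1) = 1×282 + 23×18 = 282 + 414 = 696
ΣP(t=1)Q(t=1) = 1×282 + 26×18 = 282 + 468 = 750
link = 696/750 = 0.928000
Link t=2→t=3:
ΣP(t=3)Q(t=2) = 1×341 + 25×19 = 341 + 475 = 816
ΣP(t=2)Q(t=2) = 1×341 + 23×19 = 341 + 437 = 778
link = 816/778 = 1.048843
Chained index = 100 × 1.074257 × 0.928000 × 1.048843 = 104.5603

104.56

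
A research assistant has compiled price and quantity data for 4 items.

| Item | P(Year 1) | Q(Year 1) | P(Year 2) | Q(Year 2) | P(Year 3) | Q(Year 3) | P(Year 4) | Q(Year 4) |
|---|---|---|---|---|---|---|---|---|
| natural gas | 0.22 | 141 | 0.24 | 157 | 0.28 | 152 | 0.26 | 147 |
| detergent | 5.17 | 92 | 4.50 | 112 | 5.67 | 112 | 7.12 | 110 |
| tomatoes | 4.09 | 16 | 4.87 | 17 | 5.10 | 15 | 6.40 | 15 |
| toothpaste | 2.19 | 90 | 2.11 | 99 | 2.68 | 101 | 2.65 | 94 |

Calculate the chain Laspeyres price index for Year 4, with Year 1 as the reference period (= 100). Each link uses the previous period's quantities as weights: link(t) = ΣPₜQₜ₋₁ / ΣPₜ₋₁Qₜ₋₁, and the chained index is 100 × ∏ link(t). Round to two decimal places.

Link Year 1→Year 2:
ΣP(Year 2)Q(Year 1) = 0.24×141 + 4.50×92 + 4.87×16 + 2.11×90 = 33.84 + 414 + 77.92 + 189.9 = 715.66
ΣP(Year 1)Q(Year 1) = 0.22×141 + 5.17×92 + 4.09×16 + 2.19×90 = 31.02 + 475.64 + 65.44 + 197.1 = 769.2
link = 715.66/769.2 = 0.930395
Link Year 2→Year 3:
ΣP(Year 3)Q(Year 2) = 0.28×157 + 5.67×112 + 5.10×17 + 2.68×99 = 43.96 + 635.04 + 86.7 + 265.32 = 1031.02
ΣP(Year 2)Q(Year 2) = 0.24×157 + 4.50×112 + 4.87×17 + 2.11×99 = 37.68 + 504 + 82.79 + 208.89 = 833.36
link = 1031.02/833.36 = 1.237184
Link Year 3→Year 4:
ΣP(Year 4)Q(Year 3) = 0.26×152 + 7.12×112 + 6.40×15 + 2.65×101 = 39.52 + 797.44 + 96 + 267.65 = 1200.61
ΣP(Year 3)Q(Year 3) = 0.28×152 + 5.67×112 + 5.10×15 + 2.68×101 = 42.56 + 635.04 + 76.5 + 270.68 = 1024.78
link = 1200.61/1024.78 = 1.171578
Chained index = 100 × 0.930395 × 1.237184 × 1.171578 = 134.8569

134.86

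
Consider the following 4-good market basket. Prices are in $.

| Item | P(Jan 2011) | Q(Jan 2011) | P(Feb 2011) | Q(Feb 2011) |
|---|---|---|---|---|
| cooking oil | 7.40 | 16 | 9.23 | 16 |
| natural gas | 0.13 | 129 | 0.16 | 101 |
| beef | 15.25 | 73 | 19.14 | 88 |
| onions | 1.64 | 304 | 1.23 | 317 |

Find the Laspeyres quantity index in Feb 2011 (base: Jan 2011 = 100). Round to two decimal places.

114.11

Laspeyres quantity index uses base-period prices as weights.
ΣP(Jan 2011)·Q(Feb 2011) = 7.40×16 + 0.13×101 + 15.25×88 + 1.64×317 = 118.4 + 13.13 + 1342 + 519.88 = 1993.41
ΣP(Jan 2011)·Q(Jan 2011) = 7.40×16 + 0.13×129 + 15.25×73 + 1.64×304 = 118.4 + 16.77 + 1113.25 + 498.56 = 1746.98
Index = 1993.41 / 1746.98 × 100 = 114.1061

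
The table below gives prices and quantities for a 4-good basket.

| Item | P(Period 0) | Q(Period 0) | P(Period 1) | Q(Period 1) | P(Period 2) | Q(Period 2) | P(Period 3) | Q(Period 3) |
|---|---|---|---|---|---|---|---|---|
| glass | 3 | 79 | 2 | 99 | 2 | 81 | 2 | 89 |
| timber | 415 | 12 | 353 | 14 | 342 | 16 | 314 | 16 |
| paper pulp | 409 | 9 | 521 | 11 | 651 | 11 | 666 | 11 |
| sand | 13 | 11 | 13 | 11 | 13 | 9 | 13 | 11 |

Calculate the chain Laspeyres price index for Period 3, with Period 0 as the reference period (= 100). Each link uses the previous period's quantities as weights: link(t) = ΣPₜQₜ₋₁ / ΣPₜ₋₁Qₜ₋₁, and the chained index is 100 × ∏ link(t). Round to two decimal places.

111.37

Link Period 0→Period 1:
ΣP(Period 1)Q(Period 0) = 2×79 + 353×12 + 521×9 + 13×11 = 158 + 4236 + 4689 + 143 = 9226
ΣP(Period 0)Q(Period 0) = 3×79 + 415×12 + 409×9 + 13×11 = 237 + 4980 + 3681 + 143 = 9041
link = 9226/9041 = 1.020462
Link Period 1→Period 2:
ΣP(Period 2)Q(Period 1) = 2×99 + 342×14 + 651×11 + 13×11 = 198 + 4788 + 7161 + 143 = 12290
ΣP(Period 1)Q(Period 1) = 2×99 + 353×14 + 521×11 + 13×11 = 198 + 4942 + 5731 + 143 = 11014
link = 12290/11014 = 1.115853
Link Period 2→Period 3:
ΣP(Period 3)Q(Period 2) = 2×81 + 314×16 + 666×11 + 13×9 = 162 + 5024 + 7326 + 117 = 12629
ΣP(Period 2)Q(Period 2) = 2×81 + 342×16 + 651×11 + 13×9 = 162 + 5472 + 7161 + 117 = 12912
link = 12629/12912 = 0.978082
Chained index = 100 × 1.020462 × 1.115853 × 0.978082 = 111.3728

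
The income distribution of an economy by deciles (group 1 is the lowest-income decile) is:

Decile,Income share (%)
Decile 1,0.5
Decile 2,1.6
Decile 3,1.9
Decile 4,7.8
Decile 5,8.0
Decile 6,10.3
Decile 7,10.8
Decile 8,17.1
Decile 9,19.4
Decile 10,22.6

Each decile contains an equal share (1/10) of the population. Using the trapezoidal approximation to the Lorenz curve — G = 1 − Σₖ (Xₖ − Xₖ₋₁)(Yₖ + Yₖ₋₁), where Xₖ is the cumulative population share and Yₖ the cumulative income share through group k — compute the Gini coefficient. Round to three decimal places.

0.411

Cumulative income shares Yₖ: 0.0050, 0.0210, 0.0400, 0.1180, 0.1980, 0.3010, 0.4090, 0.5800, 0.7740, 1.0000
Σ (Xₖ−Xₖ₋₁)(Yₖ+Yₖ₋₁) = (1/10)(0.0050+0.0000) + (1/10)(0.0210+0.0050) + (1/10)(0.0400+0.0210) + (1/10)(0.1180+0.0400) + (1/10)(0.1980+0.1180) + (1/10)(0.3010+0.1980) + (1/10)(0.4090+0.3010) + (1/10)(0.5800+0.4090) + (1/10)(0.7740+0.5800) + (1/10)(1.0000+0.7740)
  = 0.0005 + 0.0026 + 0.0061 + 0.0158 + 0.0316 + 0.0499 + 0.0710 + 0.0989 + 0.1354 + 0.1774 = 0.5892
G = 1 − 0.5892 = 0.4108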